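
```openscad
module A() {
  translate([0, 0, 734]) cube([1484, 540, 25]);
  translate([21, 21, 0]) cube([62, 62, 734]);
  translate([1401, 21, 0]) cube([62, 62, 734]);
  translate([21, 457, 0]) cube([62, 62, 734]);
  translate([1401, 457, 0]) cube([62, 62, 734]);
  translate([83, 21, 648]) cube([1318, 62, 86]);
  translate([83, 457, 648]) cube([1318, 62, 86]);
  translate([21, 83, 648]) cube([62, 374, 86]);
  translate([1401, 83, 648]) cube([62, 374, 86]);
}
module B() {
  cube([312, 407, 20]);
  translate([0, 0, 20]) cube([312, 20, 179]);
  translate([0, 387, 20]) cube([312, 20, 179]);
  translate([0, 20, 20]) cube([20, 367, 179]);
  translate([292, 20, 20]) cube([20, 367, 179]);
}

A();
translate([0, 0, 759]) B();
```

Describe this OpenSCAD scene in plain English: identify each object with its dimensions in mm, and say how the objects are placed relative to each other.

A is a rectangular dining table. The top is 1484×540×25 mm with its upper surface at z = 759 mm. It stands on four 62×62 mm square legs, each inset 21 mm from the nearest pair of top edges, running from the floor to the underside of the top. Four apron rails, 62 mm thick and 86 mm tall, run between adjacent legs with their top edges flush with the underside of the top and their outer faces flush with the legs' outer faces.

B is an open storage box with external size 312×407×199 mm and wall thickness 20 mm (the base is also 20 mm thick). The base covers the whole footprint; the four walls stand on the base, with the y-facing walls full-width and the x-facing walls fitting between their inner faces.

The open box is on top of the table.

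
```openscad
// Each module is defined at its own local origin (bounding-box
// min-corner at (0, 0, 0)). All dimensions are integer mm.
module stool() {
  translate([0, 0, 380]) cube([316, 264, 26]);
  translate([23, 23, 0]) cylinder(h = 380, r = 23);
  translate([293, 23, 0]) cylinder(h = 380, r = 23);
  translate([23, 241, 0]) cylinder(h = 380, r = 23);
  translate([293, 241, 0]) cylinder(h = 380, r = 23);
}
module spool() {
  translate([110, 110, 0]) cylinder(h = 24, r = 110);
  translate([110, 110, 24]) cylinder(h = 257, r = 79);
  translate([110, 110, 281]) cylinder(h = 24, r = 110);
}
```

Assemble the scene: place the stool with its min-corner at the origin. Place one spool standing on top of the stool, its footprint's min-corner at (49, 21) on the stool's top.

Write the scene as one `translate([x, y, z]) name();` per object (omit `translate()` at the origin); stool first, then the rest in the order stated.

stool();
translate([49, 21, 406]) spool();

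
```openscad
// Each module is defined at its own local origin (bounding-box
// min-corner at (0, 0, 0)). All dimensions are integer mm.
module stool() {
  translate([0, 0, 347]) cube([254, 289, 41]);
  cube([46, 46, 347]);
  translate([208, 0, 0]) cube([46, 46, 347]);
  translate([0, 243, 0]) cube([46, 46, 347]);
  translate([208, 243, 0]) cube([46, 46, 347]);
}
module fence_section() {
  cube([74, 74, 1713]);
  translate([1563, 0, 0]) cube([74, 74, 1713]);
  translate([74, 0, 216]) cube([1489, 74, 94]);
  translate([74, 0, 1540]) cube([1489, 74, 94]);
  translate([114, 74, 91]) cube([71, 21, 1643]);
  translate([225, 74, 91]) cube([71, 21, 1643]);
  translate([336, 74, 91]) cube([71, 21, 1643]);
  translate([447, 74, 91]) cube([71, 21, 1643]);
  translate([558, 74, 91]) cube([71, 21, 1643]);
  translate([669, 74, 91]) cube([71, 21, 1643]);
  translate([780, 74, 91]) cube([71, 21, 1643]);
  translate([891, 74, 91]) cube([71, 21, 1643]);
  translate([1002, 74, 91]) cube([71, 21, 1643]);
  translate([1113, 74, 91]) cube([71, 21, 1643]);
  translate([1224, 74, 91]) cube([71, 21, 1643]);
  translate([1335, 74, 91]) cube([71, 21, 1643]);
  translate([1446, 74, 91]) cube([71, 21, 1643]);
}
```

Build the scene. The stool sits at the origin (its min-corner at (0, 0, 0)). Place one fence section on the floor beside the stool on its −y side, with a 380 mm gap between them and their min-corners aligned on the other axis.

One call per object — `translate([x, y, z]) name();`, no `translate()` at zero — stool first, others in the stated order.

stool();
translate([0, -475, 0]) fence_section();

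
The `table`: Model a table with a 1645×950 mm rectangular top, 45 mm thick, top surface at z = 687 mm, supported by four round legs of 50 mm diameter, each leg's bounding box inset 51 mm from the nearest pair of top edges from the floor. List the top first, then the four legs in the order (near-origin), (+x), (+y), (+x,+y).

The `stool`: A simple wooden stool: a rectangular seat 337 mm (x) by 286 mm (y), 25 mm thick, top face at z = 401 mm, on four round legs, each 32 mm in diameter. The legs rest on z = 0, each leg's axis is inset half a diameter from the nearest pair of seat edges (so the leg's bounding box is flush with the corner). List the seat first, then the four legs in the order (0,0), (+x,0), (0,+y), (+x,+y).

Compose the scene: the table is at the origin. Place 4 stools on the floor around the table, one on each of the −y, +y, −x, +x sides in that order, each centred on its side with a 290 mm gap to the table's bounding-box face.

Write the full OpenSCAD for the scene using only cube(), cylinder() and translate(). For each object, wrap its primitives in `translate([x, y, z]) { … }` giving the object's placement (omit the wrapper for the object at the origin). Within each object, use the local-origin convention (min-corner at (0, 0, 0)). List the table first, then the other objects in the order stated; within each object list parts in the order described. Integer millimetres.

translate([0, 0, 642]) cube([1645, 950, 45]);
translate([76, 76, 0]) cylinder(h = 642, r = 25);
translate([1569, 76, 0]) cylinder(h = 642, r = 25);
translate([76, 874, 0]) cylinder(h = 642, r = 25);
translate([1569, 874, 0]) cylinder(h = 642, r = 25);
translate([654, -576, 0]) {
  translate([0, 0, 376]) cube([337, 286, 25]);
  translate([16, 16, 0]) cylinder(h = 376, r = 16);
  translate([321, 16, 0]) cylinder(h = 376, r = 16);
  translate([16, 270, 0]) cylinder(h = 376, r = 16);
  translate([321, 270, 0]) cylinder(h = 376, r = 16);
}
translate([654, 1240, 0]) {
  translate([0, 0, 376]) cube([337, 286, 25]);
  translate([16, 16, 0]) cylinder(h = 376, r = 16);
  translate([321, 16, 0]) cylinder(h = 376, r = 16);
  translate([16, 270, 0]) cylinder(h = 376, r = 16);
  translate([321, 270, 0]) cylinder(h = 376, r = 16);
}
translate([-627, 332, 0]) {
  translate([0, 0, 376]) cube([337, 286, 25]);
  translate([16, 16, 0]) cylinder(h = 376, r = 16);
  translate([321, 16, 0]) cylinder(h = 376, r = 16);
  translate([16, 270, 0]) cylinder(h = 376, r = 16);
  translate([321, 270, 0]) cylinder(h = 376, r = 16);
}
translate([1935, 332, 0]) {
  translate([0, 0, 376]) cube([337, 286, 25]);
  translate([16, 16, 0]) cylinder(h = 376, r = 16);
  translate([321, 16, 0]) cylinder(h = 376, r = 16);
  translate([16, 270, 0]) cylinder(h = 376, r = 16);
  translate([321, 270, 0]) cylinder(h = 376, r = 16);
}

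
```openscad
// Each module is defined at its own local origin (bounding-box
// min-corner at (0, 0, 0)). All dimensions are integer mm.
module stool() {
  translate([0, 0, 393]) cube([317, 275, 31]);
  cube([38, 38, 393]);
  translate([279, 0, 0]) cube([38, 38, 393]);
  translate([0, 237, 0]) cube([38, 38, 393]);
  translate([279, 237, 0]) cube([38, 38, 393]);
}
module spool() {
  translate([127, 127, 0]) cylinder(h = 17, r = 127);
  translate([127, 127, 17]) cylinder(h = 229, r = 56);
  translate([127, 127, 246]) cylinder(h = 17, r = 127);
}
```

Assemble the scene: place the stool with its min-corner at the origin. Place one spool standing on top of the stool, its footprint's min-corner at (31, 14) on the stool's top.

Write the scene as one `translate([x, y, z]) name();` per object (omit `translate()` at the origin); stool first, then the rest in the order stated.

stool();
translate([31, 14, 424]) spool();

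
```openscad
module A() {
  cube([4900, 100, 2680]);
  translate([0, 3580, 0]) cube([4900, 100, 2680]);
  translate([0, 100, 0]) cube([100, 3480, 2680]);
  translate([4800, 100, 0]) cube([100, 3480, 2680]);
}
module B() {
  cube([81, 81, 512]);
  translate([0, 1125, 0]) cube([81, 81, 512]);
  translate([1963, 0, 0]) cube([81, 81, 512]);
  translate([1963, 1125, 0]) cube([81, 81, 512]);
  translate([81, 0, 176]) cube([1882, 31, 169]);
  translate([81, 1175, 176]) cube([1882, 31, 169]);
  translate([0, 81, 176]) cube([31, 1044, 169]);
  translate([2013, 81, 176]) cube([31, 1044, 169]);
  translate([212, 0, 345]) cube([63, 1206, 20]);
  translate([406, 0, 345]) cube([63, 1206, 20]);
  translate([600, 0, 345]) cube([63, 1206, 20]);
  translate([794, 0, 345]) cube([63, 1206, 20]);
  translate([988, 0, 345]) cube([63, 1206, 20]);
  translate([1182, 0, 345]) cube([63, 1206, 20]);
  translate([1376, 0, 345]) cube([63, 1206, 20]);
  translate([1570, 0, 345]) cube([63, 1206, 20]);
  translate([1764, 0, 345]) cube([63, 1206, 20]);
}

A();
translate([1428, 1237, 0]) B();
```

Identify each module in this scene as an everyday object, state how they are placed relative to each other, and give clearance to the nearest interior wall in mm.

Clearances: x = 1328, y = 1137; minimum 1137 mm.

A is a house frame. B is a bed frame. The bed frame sits inside the house frame, centred. The clearance to the nearest interior wall is 1137 mm.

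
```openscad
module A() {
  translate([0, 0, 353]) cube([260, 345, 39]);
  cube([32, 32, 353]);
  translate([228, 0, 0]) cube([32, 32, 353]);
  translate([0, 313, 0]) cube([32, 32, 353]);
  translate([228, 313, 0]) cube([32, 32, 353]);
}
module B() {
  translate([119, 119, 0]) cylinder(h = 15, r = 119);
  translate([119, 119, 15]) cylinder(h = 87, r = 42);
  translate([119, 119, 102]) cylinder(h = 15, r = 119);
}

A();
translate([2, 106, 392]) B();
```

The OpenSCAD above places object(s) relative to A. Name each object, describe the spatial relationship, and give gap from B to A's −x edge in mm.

The spool's min-x is at 2; the stool's min-x is 0; gap = 2 mm.

A is a stool. B is a spool. The spool is on top of the stool. The gap from the spool to the stool's −x edge is 2 mm.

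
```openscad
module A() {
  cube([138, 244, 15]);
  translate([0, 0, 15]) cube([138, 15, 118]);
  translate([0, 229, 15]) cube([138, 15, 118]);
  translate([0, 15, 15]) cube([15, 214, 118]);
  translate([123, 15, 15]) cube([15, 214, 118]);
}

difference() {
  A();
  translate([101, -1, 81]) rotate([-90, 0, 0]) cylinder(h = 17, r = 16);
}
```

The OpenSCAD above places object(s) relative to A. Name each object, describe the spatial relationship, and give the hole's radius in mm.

A is an open box. The open box has a circular hole through its front wall. The hole's radius is 16 mm.

The subtracted cylinder has r = 16 mm.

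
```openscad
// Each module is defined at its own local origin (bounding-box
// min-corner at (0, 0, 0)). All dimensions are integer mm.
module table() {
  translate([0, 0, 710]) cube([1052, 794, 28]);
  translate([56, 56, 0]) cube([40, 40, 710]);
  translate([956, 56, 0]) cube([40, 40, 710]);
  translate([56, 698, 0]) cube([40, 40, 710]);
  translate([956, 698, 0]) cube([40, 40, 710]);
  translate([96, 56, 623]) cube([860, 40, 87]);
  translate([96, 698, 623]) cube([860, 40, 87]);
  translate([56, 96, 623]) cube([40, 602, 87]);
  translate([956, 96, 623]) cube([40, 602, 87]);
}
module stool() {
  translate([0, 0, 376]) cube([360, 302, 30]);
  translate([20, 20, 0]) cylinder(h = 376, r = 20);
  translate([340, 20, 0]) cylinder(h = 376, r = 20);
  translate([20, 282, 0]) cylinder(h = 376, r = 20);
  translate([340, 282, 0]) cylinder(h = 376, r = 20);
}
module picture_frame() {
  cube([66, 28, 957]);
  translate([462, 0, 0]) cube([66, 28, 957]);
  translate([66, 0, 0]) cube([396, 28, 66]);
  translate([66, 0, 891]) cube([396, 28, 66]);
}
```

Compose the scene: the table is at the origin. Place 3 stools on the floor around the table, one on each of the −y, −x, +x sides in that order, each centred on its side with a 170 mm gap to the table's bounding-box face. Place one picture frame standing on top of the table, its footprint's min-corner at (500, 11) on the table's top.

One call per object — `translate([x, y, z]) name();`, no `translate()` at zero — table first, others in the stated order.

table();
translate([346, -472, 0]) stool();
translate([-530, 246, 0]) stool();
translate([1222, 246, 0]) stool();
translate([500, 11, 738]) picture_frame();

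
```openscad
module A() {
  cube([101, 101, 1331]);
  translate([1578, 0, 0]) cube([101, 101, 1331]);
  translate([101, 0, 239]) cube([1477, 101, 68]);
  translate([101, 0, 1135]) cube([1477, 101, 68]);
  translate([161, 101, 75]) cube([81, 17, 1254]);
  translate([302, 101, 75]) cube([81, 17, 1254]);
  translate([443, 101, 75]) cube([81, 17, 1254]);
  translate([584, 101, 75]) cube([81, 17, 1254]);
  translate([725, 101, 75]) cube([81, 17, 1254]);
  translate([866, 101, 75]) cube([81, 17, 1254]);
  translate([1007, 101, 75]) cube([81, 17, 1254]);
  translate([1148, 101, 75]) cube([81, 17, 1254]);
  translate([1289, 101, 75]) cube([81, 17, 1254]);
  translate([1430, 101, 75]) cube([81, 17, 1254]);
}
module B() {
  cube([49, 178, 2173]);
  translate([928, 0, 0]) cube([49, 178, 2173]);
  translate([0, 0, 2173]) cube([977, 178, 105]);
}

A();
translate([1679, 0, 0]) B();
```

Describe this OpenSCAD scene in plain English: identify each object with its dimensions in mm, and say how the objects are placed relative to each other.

A is a fence section. Two 101×101 mm posts, 1331 mm tall, stand on the floor with a clear span of 1477 mm between their inner faces. Two horizontal rails of 101×68 mm section span the gap between the posts with their undersides at z = 239 mm and z = 1135 mm, flush with the posts' −y face. 10 pickets, each 81 mm wide, 17 mm thick and 1254 mm tall, are fixed to the +y face of the rails with their bottoms at z = 75 mm, evenly spaced across the span with equal gaps (rounded down to the nearest mm) at the −x end and between each pair — any rounding remainder accumulates at the +x end.

B is a door frame. The clear opening is 879 mm wide and 2173 mm high. Two 49 mm wide jambs, 178 mm deep, stand either side of the opening from the floor to the top of the opening. A 105 mm thick head sits across the top of both jambs, spanning the full outside width of the frame.

The door frame is against the fence section's +x side, with their −y faces flush.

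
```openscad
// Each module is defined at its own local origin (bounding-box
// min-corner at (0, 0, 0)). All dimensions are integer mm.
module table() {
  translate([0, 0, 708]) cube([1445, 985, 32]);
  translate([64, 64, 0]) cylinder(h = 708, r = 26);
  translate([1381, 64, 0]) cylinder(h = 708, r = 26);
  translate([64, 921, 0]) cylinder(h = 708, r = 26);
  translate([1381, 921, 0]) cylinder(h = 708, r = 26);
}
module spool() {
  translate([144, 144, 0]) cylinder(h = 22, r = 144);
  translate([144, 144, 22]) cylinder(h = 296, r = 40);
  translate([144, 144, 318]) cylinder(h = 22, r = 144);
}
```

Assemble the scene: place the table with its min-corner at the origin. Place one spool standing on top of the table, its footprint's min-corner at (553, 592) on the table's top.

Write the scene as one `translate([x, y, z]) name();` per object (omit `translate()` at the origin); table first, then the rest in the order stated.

table();
translate([553, 592, 740]) spool();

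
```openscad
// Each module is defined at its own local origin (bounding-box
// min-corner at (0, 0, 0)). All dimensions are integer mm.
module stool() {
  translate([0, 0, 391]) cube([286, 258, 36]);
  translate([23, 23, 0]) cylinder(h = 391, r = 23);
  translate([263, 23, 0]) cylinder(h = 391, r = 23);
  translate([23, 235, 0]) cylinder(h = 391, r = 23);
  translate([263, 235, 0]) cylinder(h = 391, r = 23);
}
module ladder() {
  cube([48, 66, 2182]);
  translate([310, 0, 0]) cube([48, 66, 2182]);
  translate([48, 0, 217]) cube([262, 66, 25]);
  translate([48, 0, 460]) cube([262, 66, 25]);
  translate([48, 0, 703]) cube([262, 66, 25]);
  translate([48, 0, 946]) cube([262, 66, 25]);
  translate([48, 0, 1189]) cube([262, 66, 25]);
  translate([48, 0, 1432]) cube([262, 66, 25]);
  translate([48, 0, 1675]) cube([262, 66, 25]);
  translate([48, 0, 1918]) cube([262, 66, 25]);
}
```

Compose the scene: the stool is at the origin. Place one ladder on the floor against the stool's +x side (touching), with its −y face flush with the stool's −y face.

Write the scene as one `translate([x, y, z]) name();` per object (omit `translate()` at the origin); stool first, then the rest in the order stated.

stool();
translate([286, 0, 0]) ladder();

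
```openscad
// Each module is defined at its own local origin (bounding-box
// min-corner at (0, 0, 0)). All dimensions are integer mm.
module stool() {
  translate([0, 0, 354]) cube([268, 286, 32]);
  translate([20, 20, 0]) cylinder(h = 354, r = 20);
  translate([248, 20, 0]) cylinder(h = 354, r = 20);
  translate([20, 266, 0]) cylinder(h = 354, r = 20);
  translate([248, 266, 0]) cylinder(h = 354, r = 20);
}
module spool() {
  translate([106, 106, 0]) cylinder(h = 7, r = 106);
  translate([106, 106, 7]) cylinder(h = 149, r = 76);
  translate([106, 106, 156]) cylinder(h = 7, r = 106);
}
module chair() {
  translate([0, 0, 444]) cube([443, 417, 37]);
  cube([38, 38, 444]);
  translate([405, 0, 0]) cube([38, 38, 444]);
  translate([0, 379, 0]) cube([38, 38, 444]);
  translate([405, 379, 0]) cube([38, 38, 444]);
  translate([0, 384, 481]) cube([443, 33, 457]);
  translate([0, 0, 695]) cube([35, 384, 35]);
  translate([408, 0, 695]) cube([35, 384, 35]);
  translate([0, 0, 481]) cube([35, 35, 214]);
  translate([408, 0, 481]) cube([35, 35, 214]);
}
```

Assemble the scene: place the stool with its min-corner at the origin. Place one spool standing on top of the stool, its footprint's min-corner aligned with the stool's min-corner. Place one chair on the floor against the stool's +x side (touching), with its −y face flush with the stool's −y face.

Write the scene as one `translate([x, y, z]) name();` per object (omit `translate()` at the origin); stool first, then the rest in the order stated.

stool();
translate([0, 0, 386]) spool();
translate([268, 0, 0]) chair();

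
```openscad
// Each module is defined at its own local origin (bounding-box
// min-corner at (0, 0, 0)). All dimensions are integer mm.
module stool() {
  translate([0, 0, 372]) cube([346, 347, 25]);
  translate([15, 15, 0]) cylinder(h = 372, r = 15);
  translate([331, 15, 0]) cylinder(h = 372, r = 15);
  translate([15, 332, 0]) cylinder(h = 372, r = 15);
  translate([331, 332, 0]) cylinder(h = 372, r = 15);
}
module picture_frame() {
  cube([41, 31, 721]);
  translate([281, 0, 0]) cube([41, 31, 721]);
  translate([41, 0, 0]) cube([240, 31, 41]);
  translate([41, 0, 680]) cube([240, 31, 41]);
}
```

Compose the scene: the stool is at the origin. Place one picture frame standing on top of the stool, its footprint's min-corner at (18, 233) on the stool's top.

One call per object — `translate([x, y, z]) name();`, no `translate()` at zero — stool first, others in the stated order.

stool();
translate([18, 233, 397]) picture_frame();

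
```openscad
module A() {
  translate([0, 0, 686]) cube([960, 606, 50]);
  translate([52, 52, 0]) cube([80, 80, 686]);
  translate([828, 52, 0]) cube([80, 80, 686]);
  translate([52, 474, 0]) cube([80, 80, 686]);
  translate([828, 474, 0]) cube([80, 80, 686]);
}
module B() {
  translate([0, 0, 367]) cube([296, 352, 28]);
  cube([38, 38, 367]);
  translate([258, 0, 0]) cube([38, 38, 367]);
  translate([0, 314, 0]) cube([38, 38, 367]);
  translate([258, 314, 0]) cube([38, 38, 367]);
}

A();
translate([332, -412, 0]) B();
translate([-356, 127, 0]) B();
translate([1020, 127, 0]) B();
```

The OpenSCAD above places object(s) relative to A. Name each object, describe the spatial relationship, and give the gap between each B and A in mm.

Each stool's nearest face is 60 mm from the table's bounding box.

A is a table. B is a stool. Three stools sit around the table at the −y, −x, +x sides. The gap between each stool and the table is 60 mm.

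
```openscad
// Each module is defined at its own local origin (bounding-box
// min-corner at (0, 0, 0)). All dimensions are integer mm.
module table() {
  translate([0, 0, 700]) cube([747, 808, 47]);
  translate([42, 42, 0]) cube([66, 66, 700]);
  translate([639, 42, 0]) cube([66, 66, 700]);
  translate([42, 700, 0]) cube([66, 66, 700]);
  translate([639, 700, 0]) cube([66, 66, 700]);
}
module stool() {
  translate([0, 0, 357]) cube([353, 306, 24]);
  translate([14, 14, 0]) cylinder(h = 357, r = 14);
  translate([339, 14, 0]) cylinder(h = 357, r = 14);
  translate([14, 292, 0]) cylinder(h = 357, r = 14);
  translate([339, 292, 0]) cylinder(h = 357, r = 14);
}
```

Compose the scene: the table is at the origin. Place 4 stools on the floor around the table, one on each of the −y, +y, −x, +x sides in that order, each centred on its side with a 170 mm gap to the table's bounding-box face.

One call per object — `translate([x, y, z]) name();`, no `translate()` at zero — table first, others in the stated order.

table();
translate([197, -476, 0]) stool();
translate([197, 978, 0]) stool();
translate([-523, 251, 0]) stool();
translate([917, 251, 0]) stool();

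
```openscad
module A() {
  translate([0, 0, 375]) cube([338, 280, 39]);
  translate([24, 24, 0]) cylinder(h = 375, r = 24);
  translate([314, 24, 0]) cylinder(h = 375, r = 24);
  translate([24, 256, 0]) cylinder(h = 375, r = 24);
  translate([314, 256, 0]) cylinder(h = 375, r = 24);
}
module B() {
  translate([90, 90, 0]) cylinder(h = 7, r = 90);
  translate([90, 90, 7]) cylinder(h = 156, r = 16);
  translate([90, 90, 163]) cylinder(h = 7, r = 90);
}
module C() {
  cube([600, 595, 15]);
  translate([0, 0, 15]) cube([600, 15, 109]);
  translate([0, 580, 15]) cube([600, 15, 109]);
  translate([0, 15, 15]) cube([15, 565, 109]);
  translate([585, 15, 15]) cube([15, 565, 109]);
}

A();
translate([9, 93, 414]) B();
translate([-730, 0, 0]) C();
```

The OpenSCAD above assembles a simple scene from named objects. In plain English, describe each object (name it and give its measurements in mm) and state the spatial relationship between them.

A is a four-legged stool. The seat is a 338×280×39 mm slab whose top surface is at z = 414 mm; four round legs, each 48 mm in diameter, run from the floor (z = 0) to the underside of the seat, each leg's axis is inset half a diameter from the nearest pair of seat edges (so the leg's bounding box is flush with the corner).

B is a spool: two coaxial disc flanges of radius 90 mm and thickness 7 mm, joined by a core cylinder of radius 16 mm and height 156 mm. The lower flange rests on z = 0 and the three cylinders share a vertical axis.

C is an open storage box with external size 600×595×124 mm and wall thickness 15 mm (the base is also 15 mm thick). The base covers the whole footprint; the four walls stand on the base, with the y-facing walls full-width and the x-facing walls fitting between their inner faces.

The spool is on top of the stool. The open box is on the floor beside the stool on its −x side.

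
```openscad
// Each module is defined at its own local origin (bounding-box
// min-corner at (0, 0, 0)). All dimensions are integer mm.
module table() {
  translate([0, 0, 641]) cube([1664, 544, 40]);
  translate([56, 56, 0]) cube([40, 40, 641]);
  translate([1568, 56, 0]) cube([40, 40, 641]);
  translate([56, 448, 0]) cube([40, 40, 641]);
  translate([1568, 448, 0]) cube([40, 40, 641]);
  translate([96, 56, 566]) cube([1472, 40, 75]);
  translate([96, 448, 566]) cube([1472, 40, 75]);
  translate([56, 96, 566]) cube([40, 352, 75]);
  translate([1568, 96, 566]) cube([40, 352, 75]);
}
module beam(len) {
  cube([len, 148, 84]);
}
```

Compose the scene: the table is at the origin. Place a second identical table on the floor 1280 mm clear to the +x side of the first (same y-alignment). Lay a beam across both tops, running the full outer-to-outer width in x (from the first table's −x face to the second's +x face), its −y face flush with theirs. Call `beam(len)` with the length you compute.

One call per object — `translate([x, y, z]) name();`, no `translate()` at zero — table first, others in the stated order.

table();
translate([2944, 0, 0]) table();
translate([0, 0, 681]) beam(4608);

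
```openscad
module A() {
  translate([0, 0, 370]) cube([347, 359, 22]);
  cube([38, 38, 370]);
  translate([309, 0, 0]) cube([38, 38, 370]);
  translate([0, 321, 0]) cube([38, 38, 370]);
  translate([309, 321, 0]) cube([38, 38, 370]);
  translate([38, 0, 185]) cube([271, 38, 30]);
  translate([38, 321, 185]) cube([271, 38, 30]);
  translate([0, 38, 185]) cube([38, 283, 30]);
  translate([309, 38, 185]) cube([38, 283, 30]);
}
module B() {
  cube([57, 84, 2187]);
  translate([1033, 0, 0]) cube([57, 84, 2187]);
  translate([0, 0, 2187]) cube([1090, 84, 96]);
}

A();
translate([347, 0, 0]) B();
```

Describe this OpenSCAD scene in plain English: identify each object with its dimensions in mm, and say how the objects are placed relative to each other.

A is a four-legged stool. The seat is a 347×359×22 mm slab whose top surface is at z = 392 mm; four square legs, each 38×38 mm in cross-section, run from the floor (z = 0) to the underside of the seat, each flush with a corner of the seat. Four stretchers, 38 mm wide and 30 mm tall, connect adjacent legs with their undersides at z = 185 mm, each running between the inner faces of the legs it joins and aligned with the legs' outer faces on the other axis.

B is a door frame. The clear opening is 976 mm wide and 2187 mm high. Two 57 mm wide jambs, 84 mm deep, stand either side of the opening from the floor to the top of the opening. A 96 mm thick head sits across the top of both jambs, spanning the full outside width of the frame.

The door frame is against the stool's +x side, with their −y faces flush.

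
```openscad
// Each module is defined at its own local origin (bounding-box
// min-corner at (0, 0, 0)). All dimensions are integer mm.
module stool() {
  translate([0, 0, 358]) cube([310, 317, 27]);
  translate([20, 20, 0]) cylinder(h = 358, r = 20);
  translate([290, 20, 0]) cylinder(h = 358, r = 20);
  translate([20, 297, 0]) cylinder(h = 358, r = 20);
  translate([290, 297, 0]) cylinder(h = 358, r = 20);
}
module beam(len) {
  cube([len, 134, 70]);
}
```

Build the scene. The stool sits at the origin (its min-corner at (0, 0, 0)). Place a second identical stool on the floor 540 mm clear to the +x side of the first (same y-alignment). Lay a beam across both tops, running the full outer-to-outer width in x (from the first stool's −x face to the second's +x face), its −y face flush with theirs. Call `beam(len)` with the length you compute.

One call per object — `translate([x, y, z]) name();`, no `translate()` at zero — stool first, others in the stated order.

stool();
translate([850, 0, 0]) stool();
translate([0, 0, 385]) beam(1160);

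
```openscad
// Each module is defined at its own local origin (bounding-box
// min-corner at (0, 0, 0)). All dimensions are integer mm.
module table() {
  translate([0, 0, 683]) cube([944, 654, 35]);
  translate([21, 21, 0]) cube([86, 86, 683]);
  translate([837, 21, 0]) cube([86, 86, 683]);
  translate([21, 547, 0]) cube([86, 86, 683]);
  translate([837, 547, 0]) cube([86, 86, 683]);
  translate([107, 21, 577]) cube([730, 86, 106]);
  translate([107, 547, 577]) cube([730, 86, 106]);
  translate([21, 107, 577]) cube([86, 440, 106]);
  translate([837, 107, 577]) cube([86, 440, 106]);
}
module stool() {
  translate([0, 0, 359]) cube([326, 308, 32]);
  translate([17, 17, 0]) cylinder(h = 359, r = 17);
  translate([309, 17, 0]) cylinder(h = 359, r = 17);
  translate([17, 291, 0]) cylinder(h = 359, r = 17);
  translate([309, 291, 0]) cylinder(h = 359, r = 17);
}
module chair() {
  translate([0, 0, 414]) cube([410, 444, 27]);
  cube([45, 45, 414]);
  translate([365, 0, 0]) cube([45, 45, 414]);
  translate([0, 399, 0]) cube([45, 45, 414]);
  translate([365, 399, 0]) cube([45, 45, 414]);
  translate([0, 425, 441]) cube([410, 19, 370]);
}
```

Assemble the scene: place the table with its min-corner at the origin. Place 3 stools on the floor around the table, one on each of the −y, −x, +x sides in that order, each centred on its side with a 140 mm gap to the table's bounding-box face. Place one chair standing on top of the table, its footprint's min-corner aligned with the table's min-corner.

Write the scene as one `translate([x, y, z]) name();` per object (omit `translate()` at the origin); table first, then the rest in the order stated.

table();
translate([309, -448, 0]) stool();
translate([-466, 173, 0]) stool();
translate([1084, 173, 0]) stool();
translate([0, 0, 718]) chair();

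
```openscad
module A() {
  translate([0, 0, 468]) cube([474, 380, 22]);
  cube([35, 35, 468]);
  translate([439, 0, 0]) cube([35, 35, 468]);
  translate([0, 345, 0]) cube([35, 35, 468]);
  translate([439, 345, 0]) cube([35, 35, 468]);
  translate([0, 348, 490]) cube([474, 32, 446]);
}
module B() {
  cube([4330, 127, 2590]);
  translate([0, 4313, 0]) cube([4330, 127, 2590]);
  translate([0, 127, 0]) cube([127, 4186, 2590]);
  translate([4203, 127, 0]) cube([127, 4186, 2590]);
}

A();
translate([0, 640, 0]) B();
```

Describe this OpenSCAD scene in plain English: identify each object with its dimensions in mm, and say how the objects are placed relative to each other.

A is a chair. The seat is a 474×380×22 mm slab with its top at z = 490 mm, on four 35×35 mm corner legs (flush with the seat edges, standing on z = 0). A flat backrest 32 mm thick, 446 mm tall, spans the full seat width and rises from the seat top along its +y edge, rear face flush with the rear of the seat.

B is a box-shaped house frame (walls only): outside footprint 4330×4440 mm, wall height 2590 mm, wall thickness 127 mm. The two y-facing walls run the full x-width; the two x-facing walls fit between the inner faces of the y-facing walls.

The house frame is on the floor beside the chair on its +y side.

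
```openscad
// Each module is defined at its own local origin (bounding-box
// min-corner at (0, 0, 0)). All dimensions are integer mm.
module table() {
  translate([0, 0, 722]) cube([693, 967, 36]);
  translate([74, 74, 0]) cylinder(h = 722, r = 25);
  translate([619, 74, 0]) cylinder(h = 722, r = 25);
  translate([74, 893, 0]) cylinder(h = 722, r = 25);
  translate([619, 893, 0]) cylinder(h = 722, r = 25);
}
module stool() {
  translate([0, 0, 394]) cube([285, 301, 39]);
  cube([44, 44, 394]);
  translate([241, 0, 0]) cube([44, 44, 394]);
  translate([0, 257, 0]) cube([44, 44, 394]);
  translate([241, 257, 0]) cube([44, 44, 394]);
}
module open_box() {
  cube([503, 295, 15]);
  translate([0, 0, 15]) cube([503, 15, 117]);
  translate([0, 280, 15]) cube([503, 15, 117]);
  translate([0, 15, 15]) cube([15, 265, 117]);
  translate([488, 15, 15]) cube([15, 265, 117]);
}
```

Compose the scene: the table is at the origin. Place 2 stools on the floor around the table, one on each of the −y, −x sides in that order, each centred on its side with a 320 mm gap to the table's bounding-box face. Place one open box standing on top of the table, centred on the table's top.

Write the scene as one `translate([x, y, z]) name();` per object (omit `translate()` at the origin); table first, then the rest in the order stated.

table();
translate([204, -621, 0]) stool();
translate([-605, 333, 0]) stool();
translate([95, 336, 758]) open_box();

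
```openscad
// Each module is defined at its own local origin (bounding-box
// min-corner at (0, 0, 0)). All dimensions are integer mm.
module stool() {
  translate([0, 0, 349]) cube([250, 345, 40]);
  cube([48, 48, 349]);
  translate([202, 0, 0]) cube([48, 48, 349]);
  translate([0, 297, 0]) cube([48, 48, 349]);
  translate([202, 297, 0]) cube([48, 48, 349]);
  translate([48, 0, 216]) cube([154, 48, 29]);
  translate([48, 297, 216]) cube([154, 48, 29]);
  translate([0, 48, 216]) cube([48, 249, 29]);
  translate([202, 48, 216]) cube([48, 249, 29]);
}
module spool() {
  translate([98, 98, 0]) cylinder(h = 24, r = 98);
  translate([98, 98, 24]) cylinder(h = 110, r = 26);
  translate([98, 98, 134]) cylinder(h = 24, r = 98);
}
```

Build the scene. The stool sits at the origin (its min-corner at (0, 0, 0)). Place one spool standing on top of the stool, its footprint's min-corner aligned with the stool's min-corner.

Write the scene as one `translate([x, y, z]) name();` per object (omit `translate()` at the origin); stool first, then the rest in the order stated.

stool();
translate([0, 0, 389]) spool();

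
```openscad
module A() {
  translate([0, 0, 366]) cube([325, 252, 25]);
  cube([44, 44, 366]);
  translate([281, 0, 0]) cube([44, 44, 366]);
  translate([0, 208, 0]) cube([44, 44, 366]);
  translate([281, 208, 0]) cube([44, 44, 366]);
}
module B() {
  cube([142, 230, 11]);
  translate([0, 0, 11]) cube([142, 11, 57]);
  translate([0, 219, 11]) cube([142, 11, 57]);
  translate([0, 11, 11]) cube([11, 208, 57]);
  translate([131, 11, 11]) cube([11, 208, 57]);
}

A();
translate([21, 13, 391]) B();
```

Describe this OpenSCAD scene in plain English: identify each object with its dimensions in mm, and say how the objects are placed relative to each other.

A is a simple wooden stool: a rectangular seat 325 mm (x) by 252 mm (y), 25 mm thick, top face at z = 391 mm, on four square legs, each 44×44 mm in cross-section. The legs rest on z = 0, each flush with a corner of the seat.

B is an open-topped rectangular box: outside dimensions 142×230×68 mm, with a uniform wall and base thickness of 11 mm. The base is a full 142×230 slab on the floor; four walls sit on top of the base. The front and back walls (the −y and +y sides) span the full width; the two side walls fit between them.

The open box is on top of the stool.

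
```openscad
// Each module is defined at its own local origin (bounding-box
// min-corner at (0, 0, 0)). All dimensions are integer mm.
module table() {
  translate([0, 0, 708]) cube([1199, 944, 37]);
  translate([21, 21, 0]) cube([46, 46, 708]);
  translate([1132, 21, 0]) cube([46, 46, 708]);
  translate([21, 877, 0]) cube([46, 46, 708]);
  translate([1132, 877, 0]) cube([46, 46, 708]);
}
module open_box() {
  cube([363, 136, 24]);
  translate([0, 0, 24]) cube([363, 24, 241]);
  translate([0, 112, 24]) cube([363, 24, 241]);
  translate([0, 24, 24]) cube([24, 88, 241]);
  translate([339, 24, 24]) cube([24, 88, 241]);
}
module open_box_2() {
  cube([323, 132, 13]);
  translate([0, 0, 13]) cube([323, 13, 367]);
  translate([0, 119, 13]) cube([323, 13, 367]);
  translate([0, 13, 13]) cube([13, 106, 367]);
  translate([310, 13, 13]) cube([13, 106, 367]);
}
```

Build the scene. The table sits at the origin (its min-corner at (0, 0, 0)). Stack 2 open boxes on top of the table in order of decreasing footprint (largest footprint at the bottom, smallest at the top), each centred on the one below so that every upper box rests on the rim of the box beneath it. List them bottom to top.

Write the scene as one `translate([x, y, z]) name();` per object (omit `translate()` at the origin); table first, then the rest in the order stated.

table();
translate([418, 404, 745]) open_box();
translate([438, 406, 1010]) open_box_2();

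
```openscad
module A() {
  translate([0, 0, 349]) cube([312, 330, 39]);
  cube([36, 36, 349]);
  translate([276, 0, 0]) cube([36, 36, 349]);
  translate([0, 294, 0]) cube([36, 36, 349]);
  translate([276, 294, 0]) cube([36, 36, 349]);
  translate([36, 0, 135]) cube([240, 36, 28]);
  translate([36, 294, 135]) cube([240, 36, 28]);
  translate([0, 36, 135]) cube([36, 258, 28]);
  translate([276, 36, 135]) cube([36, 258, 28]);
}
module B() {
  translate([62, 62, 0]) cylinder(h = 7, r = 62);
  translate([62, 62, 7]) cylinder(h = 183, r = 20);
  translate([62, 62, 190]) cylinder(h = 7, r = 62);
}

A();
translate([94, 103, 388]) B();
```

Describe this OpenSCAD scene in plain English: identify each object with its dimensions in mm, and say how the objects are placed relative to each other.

A is a four-legged stool. The seat is a 312×330×39 mm slab whose top surface is at z = 388 mm; four square legs, each 36×36 mm in cross-section, run from the floor (z = 0) to the underside of the seat, each flush with a corner of the seat. Four stretchers, 36 mm wide and 28 mm tall, connect adjacent legs with their undersides at z = 135 mm, each running between the inner faces of the legs it joins and aligned with the legs' outer faces on the other axis.

B is a spool: two coaxial disc flanges of radius 62 mm and thickness 7 mm, joined by a core cylinder of radius 20 mm and height 183 mm. The lower flange rests on z = 0 and the three cylinders share a vertical axis.

The spool is on top of the stool, centred.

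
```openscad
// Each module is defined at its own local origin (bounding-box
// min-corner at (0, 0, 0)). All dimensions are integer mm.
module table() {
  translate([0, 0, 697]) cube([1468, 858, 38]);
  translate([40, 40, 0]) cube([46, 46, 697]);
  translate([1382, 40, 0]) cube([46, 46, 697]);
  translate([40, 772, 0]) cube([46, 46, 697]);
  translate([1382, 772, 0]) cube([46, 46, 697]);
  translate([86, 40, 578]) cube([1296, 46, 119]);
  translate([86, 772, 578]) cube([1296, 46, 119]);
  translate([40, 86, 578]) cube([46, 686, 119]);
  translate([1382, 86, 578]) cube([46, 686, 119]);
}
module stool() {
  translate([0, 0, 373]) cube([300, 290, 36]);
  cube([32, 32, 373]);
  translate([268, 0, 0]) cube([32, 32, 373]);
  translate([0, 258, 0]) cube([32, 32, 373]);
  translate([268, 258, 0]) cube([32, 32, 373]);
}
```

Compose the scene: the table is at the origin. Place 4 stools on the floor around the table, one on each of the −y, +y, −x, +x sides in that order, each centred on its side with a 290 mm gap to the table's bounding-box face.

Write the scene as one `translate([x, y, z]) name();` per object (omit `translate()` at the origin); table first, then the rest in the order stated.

table();
translate([584, -580, 0]) stool();
translate([584, 1148, 0]) stool();
translate([-590, 284, 0]) stool();
translate([1758, 284, 0]) stool();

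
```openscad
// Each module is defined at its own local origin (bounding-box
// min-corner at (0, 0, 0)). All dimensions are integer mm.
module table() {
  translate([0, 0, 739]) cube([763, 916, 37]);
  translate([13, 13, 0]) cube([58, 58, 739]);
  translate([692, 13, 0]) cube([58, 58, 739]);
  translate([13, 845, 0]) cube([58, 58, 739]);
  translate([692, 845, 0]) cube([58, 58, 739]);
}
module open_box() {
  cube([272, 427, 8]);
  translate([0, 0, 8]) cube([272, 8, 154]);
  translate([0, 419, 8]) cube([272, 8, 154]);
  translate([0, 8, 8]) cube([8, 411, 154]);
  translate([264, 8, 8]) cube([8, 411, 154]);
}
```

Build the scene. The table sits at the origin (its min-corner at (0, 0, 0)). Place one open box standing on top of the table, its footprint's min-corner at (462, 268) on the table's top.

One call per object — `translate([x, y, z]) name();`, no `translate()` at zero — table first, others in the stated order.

table();
translate([462, 268, 776]) open_box();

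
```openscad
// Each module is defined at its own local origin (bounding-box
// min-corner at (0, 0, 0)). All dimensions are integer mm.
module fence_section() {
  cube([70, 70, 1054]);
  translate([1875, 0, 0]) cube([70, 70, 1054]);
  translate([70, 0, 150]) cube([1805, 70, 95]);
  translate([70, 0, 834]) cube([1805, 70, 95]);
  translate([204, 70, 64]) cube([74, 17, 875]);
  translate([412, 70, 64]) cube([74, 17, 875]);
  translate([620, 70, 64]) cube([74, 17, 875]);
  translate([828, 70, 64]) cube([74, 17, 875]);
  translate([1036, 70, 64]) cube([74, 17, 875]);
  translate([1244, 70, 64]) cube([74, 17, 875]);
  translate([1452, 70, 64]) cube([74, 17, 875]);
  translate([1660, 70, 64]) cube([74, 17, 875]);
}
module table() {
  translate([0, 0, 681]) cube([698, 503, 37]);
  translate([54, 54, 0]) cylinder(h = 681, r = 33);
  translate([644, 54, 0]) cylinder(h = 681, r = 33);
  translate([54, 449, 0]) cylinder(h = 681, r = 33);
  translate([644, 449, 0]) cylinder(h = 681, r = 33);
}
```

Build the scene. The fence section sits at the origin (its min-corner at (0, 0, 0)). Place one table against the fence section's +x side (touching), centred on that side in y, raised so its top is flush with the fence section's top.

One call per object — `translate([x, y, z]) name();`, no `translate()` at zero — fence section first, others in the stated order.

fence_section();
translate([1945, -208, 336]) table();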